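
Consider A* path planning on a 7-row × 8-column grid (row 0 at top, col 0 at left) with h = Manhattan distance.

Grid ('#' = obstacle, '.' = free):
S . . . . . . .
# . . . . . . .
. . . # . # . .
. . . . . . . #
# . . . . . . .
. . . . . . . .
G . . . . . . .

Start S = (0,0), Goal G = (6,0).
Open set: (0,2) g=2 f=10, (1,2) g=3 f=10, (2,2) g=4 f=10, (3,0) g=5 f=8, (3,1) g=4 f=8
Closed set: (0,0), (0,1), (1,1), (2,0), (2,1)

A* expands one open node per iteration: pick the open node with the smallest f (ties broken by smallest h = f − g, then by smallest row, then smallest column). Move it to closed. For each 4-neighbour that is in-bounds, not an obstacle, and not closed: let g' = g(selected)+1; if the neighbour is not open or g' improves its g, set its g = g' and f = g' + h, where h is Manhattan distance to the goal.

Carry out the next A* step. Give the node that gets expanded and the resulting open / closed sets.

step 1: expand (3,0) (f=8, h=3) → closed; open now [(0,2) g=2 f=10, (1,2) g=3 f=10, (2,2) g=4 f=10, (3,1) g=4 f=8]

expanded=(3,0); open=[(0,2) g=2 f=10, (1,2) g=3 f=10, (2,2) g=4 f=10, (3,1) g=4 f=8]; closed=[(0,0), (0,1), (1,1), (2,0), (2,1), (3,0)]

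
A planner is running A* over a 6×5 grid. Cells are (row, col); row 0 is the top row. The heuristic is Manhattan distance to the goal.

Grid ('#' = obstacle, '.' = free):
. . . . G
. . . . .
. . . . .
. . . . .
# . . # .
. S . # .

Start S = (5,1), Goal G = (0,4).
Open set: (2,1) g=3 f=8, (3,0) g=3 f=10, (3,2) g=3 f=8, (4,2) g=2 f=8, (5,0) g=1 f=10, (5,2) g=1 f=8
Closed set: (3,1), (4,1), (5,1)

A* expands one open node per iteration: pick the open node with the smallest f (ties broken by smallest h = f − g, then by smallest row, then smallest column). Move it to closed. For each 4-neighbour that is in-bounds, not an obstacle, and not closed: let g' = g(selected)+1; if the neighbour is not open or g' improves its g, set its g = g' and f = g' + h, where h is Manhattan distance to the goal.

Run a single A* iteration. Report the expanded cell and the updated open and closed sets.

step 1: expand (2,1) (f=8, h=5) → closed; open now [(1,1) g=4 f=8, (2,0) g=4 f=10, (2,2) g=4 f=8, (3,0) g=3 f=10, (3,2) g=3 f=8, (4,2) g=2 f=8, (5,0) g=1 f=10, (5,2) g=1 f=8]

expanded=(2,1); open=[(1,1) g=4 f=8, (2,0) g=4 f=10, (2,2) g=4 f=8, (3,0) g=3 f=10, (3,2) g=3 f=8, (4,2) g=2 f=8, (5,0) g=1 f=10, (5,2) g=1 f=8]; closed=[(2,1), (3,1), (4,1), (5,1)]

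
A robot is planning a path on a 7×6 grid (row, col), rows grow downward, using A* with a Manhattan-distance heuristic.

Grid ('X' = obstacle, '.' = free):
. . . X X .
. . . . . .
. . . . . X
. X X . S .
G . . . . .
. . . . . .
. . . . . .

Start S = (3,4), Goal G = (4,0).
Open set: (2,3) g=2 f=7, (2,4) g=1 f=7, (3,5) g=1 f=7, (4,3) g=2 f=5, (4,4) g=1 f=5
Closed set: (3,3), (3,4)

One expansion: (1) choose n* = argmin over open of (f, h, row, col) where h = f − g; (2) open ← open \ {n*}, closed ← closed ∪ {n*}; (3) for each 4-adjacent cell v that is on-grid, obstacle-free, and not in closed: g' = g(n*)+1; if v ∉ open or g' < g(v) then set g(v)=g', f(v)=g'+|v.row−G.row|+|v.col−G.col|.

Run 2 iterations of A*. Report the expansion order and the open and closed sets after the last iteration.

order=[(4,3) → (4,2)]; open=[(2,3) g=2 f=7, (2,4) g=1 f=7, (3,5) g=1 f=7, (4,1) g=4 f=5, (4,4) g=1 f=5, (5,2) g=4 f=7, (5,3) g=3 f=7]; closed=[(3,3), (3,4), (4,2), (4,3)]

step 1: expand (4,3) (f=5, h=3) → closed; open now [(2,3) g=2 f=7, (2,4) g=1 f=7, (3,5) g=1 f=7, (4,2) g=3 f=5, (4,4) g=1 f=5, (5,3) g=3 f=7]
step 2: expand (4,2) (f=5, h=2) → closed; open now [(2,3) g=2 f=7, (2,4) g=1 f=7, (3,5) g=1 f=7, (4,1) g=4 f=5, (4,4) g=1 f=5, (5,2) g=4 f=7, (5,3) g=3 f=7]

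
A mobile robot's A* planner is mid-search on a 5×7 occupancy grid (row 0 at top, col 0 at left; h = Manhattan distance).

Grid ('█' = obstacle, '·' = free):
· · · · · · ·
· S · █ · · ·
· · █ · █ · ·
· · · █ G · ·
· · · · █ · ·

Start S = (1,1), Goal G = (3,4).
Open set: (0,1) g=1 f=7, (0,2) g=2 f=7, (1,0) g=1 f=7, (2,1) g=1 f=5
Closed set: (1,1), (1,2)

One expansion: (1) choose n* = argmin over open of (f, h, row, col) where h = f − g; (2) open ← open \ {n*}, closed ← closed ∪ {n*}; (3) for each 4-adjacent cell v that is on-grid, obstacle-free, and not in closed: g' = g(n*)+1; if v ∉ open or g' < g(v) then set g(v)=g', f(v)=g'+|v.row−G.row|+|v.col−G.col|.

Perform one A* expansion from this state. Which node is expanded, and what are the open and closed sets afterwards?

step 1: expand (2,1) (f=5, h=4) → closed; open now [(0,1) g=1 f=7, (0,2) g=2 f=7, (1,0) g=1 f=7, (2,0) g=2 f=7, (3,1) g=2 f=5]

expanded=(2,1); open=[(0,1) g=1 f=7, (0,2) g=2 f=7, (1,0) g=1 f=7, (2,0) g=2 f=7, (3,1) g=2 f=5]; closed=[(1,1), (1,2), (2,1)]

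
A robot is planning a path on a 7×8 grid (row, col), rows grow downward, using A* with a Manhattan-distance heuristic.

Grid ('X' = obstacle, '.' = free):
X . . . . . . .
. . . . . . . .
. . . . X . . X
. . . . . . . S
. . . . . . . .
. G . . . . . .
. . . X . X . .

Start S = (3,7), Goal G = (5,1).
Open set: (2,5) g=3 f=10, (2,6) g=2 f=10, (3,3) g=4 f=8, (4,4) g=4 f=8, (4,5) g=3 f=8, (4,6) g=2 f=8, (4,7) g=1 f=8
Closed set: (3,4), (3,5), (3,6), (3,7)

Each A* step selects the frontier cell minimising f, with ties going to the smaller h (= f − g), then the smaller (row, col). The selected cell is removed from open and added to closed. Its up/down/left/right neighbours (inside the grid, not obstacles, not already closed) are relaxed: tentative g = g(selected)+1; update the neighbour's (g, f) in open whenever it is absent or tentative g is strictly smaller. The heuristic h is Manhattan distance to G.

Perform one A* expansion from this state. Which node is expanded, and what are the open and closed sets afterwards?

step 1: expand (3,3) (f=8, h=4) → closed; open now [(2,3) g=5 f=10, (2,5) g=3 f=10, (2,6) g=2 f=10, (3,2) g=5 f=8, (4,3) g=5 f=8, (4,4) g=4 f=8, (4,5) g=3 f=8, (4,6) g=2 f=8, (4,7) g=1 f=8]

expanded=(3,3); open=[(2,3) g=5 f=10, (2,5) g=3 f=10, (2,6) g=2 f=10, (3,2) g=5 f=8, (4,3) g=5 f=8, (4,4) g=4 f=8, (4,5) g=3 f=8, (4,6) g=2 f=8, (4,7) g=1 f=8]; closed=[(3,3), (3,4), (3,5), (3,6), (3,7)]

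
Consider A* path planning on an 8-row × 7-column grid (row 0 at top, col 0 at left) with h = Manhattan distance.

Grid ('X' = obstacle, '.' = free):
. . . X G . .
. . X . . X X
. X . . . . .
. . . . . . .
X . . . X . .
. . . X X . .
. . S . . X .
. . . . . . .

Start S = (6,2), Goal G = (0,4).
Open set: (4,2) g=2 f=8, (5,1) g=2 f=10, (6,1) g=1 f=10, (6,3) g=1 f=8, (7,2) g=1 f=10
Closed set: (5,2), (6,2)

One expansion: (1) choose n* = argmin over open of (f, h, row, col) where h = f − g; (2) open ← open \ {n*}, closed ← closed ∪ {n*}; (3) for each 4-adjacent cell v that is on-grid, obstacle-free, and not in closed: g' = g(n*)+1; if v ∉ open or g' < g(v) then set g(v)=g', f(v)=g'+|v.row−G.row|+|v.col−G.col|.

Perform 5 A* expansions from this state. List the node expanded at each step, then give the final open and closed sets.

order=[(4,2) → (3,2) → (2,2) → (2,3) → (1,3)]; open=[(1,4) g=7 f=8, (2,4) g=6 f=8, (3,1) g=4 f=10, (3,3) g=4 f=8, (4,1) g=3 f=10, (4,3) g=3 f=8, (5,1) g=2 f=10, (6,1) g=1 f=10, (6,3) g=1 f=8, (7,2) g=1 f=10]; closed=[(1,3), (2,2), (2,3), (3,2), (4,2), (5,2), (6,2)]

step 1: expand (4,2) (f=8, h=6) → closed; open now [(3,2) g=3 f=8, (4,1) g=3 f=10, (4,3) g=3 f=8, (5,1) g=2 f=10, (6,1) g=1 f=10, (6,3) g=1 f=8, (7,2) g=1 f=10]
step 2: expand (3,2) (f=8, h=5) → closed; open now [(2,2) g=4 f=8, (3,1) g=4 f=10, (3,3) g=4 f=8, (4,1) g=3 f=10, (4,3) g=3 f=8, (5,1) g=2 f=10, (6,1) g=1 f=10, (6,3) g=1 f=8, (7,2) g=1 f=10]
step 3: expand (2,2) (f=8, h=4) → closed; open now [(2,3) g=5 f=8, (3,1) g=4 f=10, (3,3) g=4 f=8, (4,1) g=3 f=10, (4,3) g=3 f=8, (5,1) g=2 f=10, (6,1) g=1 f=10, (6,3) g=1 f=8, (7,2) g=1 f=10]
step 4: expand (2,3) (f=8, h=3) → closed; open now [(1,3) g=6 f=8, (2,4) g=6 f=8, (3,1) g=4 f=10, (3,3) g=4 f=8, (4,1) g=3 f=10, (4,3) g=3 f=8, (5,1) g=2 f=10, (6,1) g=1 f=10, (6,3) g=1 f=8, (7,2) g=1 f=10]
step 5: expand (1,3) (f=8, h=2) → closed; open now [(1,4) g=7 f=8, (2,4) g=6 f=8, (3,1) g=4 f=10, (3,3) g=4 f=8, (4,1) g=3 f=10, (4,3) g=3 f=8, (5,1) g=2 f=10, (6,1) g=1 f=10, (6,3) g=1 f=8, (7,2) g=1 f=10]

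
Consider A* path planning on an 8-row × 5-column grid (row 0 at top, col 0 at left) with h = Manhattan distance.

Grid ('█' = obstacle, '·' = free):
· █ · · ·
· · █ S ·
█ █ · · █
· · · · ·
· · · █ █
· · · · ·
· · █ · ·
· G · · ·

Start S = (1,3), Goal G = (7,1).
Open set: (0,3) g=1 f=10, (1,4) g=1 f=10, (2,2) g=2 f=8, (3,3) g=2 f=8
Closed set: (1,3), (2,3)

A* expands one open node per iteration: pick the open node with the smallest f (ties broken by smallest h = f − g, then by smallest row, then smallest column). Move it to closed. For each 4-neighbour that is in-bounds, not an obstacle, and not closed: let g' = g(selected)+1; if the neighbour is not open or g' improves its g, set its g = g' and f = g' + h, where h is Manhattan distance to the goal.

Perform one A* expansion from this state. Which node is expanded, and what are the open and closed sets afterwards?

expanded=(2,2); open=[(0,3) g=1 f=10, (1,4) g=1 f=10, (3,2) g=3 f=8, (3,3) g=2 f=8]; closed=[(1,3), (2,2), (2,3)]

step 1: expand (2,2) (f=8, h=6) → closed; open now [(0,3) g=1 f=10, (1,4) g=1 f=10, (3,2) g=3 f=8, (3,3) g=2 f=8]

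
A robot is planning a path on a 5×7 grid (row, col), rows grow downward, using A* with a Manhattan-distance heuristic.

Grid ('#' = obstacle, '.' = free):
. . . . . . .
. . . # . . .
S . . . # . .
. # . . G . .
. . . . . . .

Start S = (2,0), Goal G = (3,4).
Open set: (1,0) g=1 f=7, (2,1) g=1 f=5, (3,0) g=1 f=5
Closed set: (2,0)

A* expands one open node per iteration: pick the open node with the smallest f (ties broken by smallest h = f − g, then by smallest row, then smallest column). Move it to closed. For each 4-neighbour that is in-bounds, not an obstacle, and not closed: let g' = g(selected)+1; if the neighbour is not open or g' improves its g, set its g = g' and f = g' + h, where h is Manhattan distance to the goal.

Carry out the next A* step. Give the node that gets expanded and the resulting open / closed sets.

step 1: expand (2,1) (f=5, h=4) → closed; open now [(1,0) g=1 f=7, (1,1) g=2 f=7, (2,2) g=2 f=5, (3,0) g=1 f=5]

expanded=(2,1); open=[(1,0) g=1 f=7, (1,1) g=2 f=7, (2,2) g=2 f=5, (3,0) g=1 f=5]; closed=[(2,0), (2,1)]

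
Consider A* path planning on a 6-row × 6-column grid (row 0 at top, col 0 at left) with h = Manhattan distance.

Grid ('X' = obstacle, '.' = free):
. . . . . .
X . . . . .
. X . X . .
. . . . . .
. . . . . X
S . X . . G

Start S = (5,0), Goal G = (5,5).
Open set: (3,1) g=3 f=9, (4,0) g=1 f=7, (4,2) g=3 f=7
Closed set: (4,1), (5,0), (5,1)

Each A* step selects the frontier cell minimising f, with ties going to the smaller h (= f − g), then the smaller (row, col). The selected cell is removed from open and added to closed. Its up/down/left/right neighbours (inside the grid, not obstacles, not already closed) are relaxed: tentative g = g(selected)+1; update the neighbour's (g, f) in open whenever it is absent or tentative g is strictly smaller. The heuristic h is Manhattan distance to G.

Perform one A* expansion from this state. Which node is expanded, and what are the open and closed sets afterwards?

step 1: expand (4,2) (f=7, h=4) → closed; open now [(3,1) g=3 f=9, (3,2) g=4 f=9, (4,0) g=1 f=7, (4,3) g=4 f=7]

expanded=(4,2); open=[(3,1) g=3 f=9, (3,2) g=4 f=9, (4,0) g=1 f=7, (4,3) g=4 f=7]; closed=[(4,1), (4,2), (5,0), (5,1)]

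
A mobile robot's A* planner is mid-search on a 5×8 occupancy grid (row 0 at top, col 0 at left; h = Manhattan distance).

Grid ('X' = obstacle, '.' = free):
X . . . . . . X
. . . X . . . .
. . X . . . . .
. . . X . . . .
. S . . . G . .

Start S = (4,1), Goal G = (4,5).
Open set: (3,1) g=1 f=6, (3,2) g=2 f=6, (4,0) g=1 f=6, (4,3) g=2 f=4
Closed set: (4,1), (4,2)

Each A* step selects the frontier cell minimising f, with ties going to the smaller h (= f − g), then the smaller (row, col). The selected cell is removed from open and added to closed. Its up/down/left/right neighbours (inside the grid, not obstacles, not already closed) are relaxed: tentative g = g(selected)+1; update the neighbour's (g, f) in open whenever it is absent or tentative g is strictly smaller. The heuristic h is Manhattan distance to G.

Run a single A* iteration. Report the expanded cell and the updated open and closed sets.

step 1: expand (4,3) (f=4, h=2) → closed; open now [(3,1) g=1 f=6, (3,2) g=2 f=6, (4,0) g=1 f=6, (4,4) g=3 f=4]

expanded=(4,3); open=[(3,1) g=1 f=6, (3,2) g=2 f=6, (4,0) g=1 f=6, (4,4) g=3 f=4]; closed=[(4,1), (4,2), (4,3)]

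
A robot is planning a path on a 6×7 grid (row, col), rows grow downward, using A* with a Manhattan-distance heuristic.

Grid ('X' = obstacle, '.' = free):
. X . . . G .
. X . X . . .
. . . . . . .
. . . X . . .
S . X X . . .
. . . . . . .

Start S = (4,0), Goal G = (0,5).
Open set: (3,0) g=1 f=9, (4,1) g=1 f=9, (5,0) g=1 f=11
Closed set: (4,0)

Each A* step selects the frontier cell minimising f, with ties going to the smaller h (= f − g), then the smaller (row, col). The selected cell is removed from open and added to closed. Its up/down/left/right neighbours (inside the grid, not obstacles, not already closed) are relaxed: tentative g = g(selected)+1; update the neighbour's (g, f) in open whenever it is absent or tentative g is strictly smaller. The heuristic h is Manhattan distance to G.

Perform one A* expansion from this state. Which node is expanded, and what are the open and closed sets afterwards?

step 1: expand (3,0) (f=9, h=8) → closed; open now [(2,0) g=2 f=9, (3,1) g=2 f=9, (4,1) g=1 f=9, (5,0) g=1 f=11]

expanded=(3,0); open=[(2,0) g=2 f=9, (3,1) g=2 f=9, (4,1) g=1 f=9, (5,0) g=1 f=11]; closed=[(3,0), (4,0)]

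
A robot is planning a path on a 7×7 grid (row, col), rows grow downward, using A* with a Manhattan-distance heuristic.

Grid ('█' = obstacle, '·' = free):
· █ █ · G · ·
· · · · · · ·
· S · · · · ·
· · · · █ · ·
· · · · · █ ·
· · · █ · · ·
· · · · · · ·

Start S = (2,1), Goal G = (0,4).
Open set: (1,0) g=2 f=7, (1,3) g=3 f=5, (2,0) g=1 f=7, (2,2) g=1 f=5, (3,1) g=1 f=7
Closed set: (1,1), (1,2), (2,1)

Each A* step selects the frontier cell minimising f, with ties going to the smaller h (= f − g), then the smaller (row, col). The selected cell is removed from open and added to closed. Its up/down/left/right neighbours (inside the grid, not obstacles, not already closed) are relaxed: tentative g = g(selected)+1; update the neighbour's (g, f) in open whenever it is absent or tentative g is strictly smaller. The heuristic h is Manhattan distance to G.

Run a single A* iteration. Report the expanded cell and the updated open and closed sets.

expanded=(1,3); open=[(0,3) g=4 f=5, (1,0) g=2 f=7, (1,4) g=4 f=5, (2,0) g=1 f=7, (2,2) g=1 f=5, (2,3) g=4 f=7, (3,1) g=1 f=7]; closed=[(1,1), (1,2), (1,3), (2,1)]

step 1: expand (1,3) (f=5, h=2) → closed; open now [(0,3) g=4 f=5, (1,0) g=2 f=7, (1,4) g=4 f=5, (2,0) g=1 f=7, (2,2) g=1 f=5, (2,3) g=4 f=7, (3,1) g=1 f=7]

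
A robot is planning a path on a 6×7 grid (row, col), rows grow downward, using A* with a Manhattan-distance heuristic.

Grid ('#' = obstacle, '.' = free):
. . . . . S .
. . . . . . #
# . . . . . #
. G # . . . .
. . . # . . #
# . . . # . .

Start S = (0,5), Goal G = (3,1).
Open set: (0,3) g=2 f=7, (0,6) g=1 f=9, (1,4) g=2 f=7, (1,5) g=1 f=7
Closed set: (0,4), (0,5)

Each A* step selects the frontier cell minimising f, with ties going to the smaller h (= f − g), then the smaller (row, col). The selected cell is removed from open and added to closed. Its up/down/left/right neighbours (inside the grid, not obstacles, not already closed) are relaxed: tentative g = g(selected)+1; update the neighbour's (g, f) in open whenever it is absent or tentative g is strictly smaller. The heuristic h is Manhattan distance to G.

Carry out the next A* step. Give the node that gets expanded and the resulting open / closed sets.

step 1: expand (0,3) (f=7, h=5) → closed; open now [(0,2) g=3 f=7, (0,6) g=1 f=9, (1,3) g=3 f=7, (1,4) g=2 f=7, (1,5) g=1 f=7]

expanded=(0,3); open=[(0,2) g=3 f=7, (0,6) g=1 f=9, (1,3) g=3 f=7, (1,4) g=2 f=7, (1,5) g=1 f=7]; closed=[(0,3), (0,4), (0,5)]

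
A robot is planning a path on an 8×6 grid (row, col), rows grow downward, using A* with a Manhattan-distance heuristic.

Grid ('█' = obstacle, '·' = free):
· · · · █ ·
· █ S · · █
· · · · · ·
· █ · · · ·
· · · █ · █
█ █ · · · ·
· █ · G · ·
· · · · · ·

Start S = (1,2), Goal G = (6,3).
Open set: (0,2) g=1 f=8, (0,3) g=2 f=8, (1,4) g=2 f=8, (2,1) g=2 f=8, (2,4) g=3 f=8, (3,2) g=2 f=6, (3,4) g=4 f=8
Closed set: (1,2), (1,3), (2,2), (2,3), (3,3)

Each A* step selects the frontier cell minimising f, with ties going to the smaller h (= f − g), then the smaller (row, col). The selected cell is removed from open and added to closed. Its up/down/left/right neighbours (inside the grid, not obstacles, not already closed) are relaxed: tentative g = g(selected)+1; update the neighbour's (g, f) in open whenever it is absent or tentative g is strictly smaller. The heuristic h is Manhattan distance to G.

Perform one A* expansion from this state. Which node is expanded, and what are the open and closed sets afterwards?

step 1: expand (3,2) (f=6, h=4) → closed; open now [(0,2) g=1 f=8, (0,3) g=2 f=8, (1,4) g=2 f=8, (2,1) g=2 f=8, (2,4) g=3 f=8, (3,4) g=4 f=8, (4,2) g=3 f=6]

expanded=(3,2); open=[(0,2) g=1 f=8, (0,3) g=2 f=8, (1,4) g=2 f=8, (2,1) g=2 f=8, (2,4) g=3 f=8, (3,4) g=4 f=8, (4,2) g=3 f=6]; closed=[(1,2), (1,3), (2,2), (2,3), (3,2), (3,3)]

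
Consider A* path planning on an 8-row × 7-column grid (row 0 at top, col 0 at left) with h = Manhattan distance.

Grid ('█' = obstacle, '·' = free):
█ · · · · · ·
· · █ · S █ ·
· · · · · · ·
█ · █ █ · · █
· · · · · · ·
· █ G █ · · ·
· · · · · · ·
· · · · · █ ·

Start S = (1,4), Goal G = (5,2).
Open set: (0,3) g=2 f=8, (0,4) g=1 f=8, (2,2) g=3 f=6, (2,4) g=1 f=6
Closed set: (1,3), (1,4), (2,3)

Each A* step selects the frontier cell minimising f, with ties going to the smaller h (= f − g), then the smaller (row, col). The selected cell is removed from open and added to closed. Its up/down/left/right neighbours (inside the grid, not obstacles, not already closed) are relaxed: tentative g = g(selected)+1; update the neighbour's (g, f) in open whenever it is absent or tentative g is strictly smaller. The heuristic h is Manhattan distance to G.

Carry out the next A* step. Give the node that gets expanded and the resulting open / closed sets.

step 1: expand (2,2) (f=6, h=3) → closed; open now [(0,3) g=2 f=8, (0,4) g=1 f=8, (2,1) g=4 f=8, (2,4) g=1 f=6]

expanded=(2,2); open=[(0,3) g=2 f=8, (0,4) g=1 f=8, (2,1) g=4 f=8, (2,4) g=1 f=6]; closed=[(1,3), (1,4), (2,2), (2,3)]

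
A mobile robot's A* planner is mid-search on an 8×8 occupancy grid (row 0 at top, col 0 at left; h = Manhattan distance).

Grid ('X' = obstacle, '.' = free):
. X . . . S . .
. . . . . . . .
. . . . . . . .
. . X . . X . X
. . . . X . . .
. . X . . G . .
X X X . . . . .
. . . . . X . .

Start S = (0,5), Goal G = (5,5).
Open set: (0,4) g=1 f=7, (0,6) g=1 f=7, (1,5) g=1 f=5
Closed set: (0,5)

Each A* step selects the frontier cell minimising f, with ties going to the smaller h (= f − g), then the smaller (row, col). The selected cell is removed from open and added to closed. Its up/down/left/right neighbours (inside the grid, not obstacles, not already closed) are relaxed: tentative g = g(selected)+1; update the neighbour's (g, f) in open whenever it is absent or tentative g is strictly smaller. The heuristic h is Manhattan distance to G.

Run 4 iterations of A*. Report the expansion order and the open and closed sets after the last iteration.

step 1: expand (1,5) (f=5, h=4) → closed; open now [(0,4) g=1 f=7, (0,6) g=1 f=7, (1,4) g=2 f=7, (1,6) g=2 f=7, (2,5) g=2 f=5]
step 2: expand (2,5) (f=5, h=3) → closed; open now [(0,4) g=1 f=7, (0,6) g=1 f=7, (1,4) g=2 f=7, (1,6) g=2 f=7, (2,4) g=3 f=7, (2,6) g=3 f=7]
step 3: expand (2,4) (f=7, h=4) → closed; open now [(0,4) g=1 f=7, (0,6) g=1 f=7, (1,4) g=2 f=7, (1,6) g=2 f=7, (2,3) g=4 f=9, (2,6) g=3 f=7, (3,4) g=4 f=7]
step 4: expand (3,4) (f=7, h=3) → closed; open now [(0,4) g=1 f=7, (0,6) g=1 f=7, (1,4) g=2 f=7, (1,6) g=2 f=7, (2,3) g=4 f=9, (2,6) g=3 f=7, (3,3) g=5 f=9]

order=[(1,5) → (2,5) → (2,4) → (3,4)]; open=[(0,4) g=1 f=7, (0,6) g=1 f=7, (1,4) g=2 f=7, (1,6) g=2 f=7, (2,3) g=4 f=9, (2,6) g=3 f=7, (3,3) g=5 f=9]; closed=[(0,5), (1,5), (2,4), (2,5), (3,4)]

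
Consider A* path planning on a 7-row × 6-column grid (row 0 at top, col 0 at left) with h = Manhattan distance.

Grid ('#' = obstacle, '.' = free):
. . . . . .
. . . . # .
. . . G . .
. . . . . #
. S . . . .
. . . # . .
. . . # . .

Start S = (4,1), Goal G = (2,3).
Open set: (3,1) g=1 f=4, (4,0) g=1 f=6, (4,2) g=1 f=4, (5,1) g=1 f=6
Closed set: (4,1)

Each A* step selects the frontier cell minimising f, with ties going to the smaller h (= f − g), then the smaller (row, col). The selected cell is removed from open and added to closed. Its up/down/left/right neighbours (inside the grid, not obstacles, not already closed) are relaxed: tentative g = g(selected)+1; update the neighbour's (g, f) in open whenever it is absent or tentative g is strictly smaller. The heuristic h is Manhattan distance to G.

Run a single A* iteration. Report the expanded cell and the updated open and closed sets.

step 1: expand (3,1) (f=4, h=3) → closed; open now [(2,1) g=2 f=4, (3,0) g=2 f=6, (3,2) g=2 f=4, (4,0) g=1 f=6, (4,2) g=1 f=4, (5,1) g=1 f=6]

expanded=(3,1); open=[(2,1) g=2 f=4, (3,0) g=2 f=6, (3,2) g=2 f=4, (4,0) g=1 f=6, (4,2) g=1 f=4, (5,1) g=1 f=6]; closed=[(3,1), (4,1)]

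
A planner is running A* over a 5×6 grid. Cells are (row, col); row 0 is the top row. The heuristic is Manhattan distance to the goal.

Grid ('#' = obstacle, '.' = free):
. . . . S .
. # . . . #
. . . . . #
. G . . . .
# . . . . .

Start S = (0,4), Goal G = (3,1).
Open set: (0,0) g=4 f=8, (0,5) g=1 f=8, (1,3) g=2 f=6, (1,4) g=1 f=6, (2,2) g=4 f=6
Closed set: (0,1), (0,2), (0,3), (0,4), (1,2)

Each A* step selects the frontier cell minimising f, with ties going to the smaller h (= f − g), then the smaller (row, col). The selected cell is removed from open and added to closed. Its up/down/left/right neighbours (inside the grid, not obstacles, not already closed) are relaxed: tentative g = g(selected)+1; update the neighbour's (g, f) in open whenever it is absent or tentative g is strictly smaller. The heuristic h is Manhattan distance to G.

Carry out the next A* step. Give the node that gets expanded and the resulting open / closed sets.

step 1: expand (2,2) (f=6, h=2) → closed; open now [(0,0) g=4 f=8, (0,5) g=1 f=8, (1,3) g=2 f=6, (1,4) g=1 f=6, (2,1) g=5 f=6, (2,3) g=5 f=8, (3,2) g=5 f=6]

expanded=(2,2); open=[(0,0) g=4 f=8, (0,5) g=1 f=8, (1,3) g=2 f=6, (1,4) g=1 f=6, (2,1) g=5 f=6, (2,3) g=5 f=8, (3,2) g=5 f=6]; closed=[(0,1), (0,2), (0,3), (0,4), (1,2), (2,2)]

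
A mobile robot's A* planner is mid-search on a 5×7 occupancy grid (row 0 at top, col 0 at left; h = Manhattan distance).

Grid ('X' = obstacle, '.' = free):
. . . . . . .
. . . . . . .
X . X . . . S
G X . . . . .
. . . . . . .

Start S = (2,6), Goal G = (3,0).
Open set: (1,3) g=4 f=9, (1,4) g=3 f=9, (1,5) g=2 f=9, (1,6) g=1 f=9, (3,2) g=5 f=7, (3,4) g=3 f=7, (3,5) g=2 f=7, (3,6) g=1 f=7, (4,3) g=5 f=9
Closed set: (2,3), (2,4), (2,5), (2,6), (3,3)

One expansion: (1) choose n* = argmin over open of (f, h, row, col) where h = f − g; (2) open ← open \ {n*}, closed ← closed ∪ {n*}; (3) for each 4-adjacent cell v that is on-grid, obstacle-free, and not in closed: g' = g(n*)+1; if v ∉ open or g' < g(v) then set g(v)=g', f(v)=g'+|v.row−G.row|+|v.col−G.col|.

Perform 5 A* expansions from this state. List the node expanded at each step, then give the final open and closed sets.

step 1: expand (3,2) (f=7, h=2) → closed; open now [(1,3) g=4 f=9, (1,4) g=3 f=9, (1,5) g=2 f=9, (1,6) g=1 f=9, (3,4) g=3 f=7, (3,5) g=2 f=7, (3,6) g=1 f=7, (4,2) g=6 f=9, (4,3) g=5 f=9]
step 2: expand (3,4) (f=7, h=4) → closed; open now [(1,3) g=4 f=9, (1,4) g=3 f=9, (1,5) g=2 f=9, (1,6) g=1 f=9, (3,5) g=2 f=7, (3,6) g=1 f=7, (4,2) g=6 f=9, (4,3) g=5 f=9, (4,4) g=4 f=9]
step 3: expand (3,5) (f=7, h=5) → closed; open now [(1,3) g=4 f=9, (1,4) g=3 f=9, (1,5) g=2 f=9, (1,6) g=1 f=9, (3,6) g=1 f=7, (4,2) g=6 f=9, (4,3) g=5 f=9, (4,4) g=4 f=9, (4,5) g=3 f=9]
step 4: expand (3,6) (f=7, h=6) → closed; open now [(1,3) g=4 f=9, (1,4) g=3 f=9, (1,5) g=2 f=9, (1,6) g=1 f=9, (4,2) g=6 f=9, (4,3) g=5 f=9, (4,4) g=4 f=9, (4,5) g=3 f=9, (4,6) g=2 f=9]
step 5: expand (4,2) (f=9, h=3) → closed; open now [(1,3) g=4 f=9, (1,4) g=3 f=9, (1,5) g=2 f=9, (1,6) g=1 f=9, (4,1) g=7 f=9, (4,3) g=5 f=9, (4,4) g=4 f=9, (4,5) g=3 f=9, (4,6) g=2 f=9]

order=[(3,2) → (3,4) → (3,5) → (3,6) → (4,2)]; open=[(1,3) g=4 f=9, (1,4) g=3 f=9, (1,5) g=2 f=9, (1,6) g=1 f=9, (4,1) g=7 f=9, (4,3) g=5 f=9, (4,4) g=4 f=9, (4,5) g=3 f=9, (4,6) g=2 f=9]; closed=[(2,3), (2,4), (2,5), (2,6), (3,2), (3,3), (3,4), (3,5), (3,6), (4,2)]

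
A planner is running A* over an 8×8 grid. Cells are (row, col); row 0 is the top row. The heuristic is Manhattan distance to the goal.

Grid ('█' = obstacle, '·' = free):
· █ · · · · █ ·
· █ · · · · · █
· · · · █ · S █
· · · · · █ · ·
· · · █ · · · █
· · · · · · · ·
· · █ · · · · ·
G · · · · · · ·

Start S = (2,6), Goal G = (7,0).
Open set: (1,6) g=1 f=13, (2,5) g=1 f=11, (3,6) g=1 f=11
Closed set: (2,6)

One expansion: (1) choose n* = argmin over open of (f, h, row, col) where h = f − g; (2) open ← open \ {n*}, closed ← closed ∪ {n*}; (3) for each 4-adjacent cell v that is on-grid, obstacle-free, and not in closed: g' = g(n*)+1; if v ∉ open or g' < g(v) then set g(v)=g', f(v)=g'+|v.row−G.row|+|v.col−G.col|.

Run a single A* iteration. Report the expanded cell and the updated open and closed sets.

expanded=(2,5); open=[(1,5) g=2 f=13, (1,6) g=1 f=13, (3,6) g=1 f=11]; closed=[(2,5), (2,6)]

step 1: expand (2,5) (f=11, h=10) → closed; open now [(1,5) g=2 f=13, (1,6) g=1 f=13, (3,6) g=1 f=11]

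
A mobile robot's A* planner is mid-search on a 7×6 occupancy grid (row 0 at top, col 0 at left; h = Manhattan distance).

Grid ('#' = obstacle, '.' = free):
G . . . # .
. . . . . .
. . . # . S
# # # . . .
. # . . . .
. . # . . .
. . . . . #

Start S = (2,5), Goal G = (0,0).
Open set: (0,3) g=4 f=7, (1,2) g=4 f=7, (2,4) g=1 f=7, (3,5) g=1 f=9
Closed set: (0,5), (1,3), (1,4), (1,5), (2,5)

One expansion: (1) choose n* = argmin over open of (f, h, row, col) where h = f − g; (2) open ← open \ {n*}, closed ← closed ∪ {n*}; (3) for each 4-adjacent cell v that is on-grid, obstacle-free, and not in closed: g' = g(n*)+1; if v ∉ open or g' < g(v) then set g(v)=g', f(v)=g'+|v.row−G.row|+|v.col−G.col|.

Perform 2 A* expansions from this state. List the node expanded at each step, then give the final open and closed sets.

step 1: expand (0,3) (f=7, h=3) → closed; open now [(0,2) g=5 f=7, (1,2) g=4 f=7, (2,4) g=1 f=7, (3,5) g=1 f=9]
step 2: expand (0,2) (f=7, h=2) → closed; open now [(0,1) g=6 f=7, (1,2) g=4 f=7, (2,4) g=1 f=7, (3,5) g=1 f=9]

order=[(0,3) → (0,2)]; open=[(0,1) g=6 f=7, (1,2) g=4 f=7, (2,4) g=1 f=7, (3,5) g=1 f=9]; closed=[(0,2), (0,3), (0,5), (1,3), (1,4), (1,5), (2,5)]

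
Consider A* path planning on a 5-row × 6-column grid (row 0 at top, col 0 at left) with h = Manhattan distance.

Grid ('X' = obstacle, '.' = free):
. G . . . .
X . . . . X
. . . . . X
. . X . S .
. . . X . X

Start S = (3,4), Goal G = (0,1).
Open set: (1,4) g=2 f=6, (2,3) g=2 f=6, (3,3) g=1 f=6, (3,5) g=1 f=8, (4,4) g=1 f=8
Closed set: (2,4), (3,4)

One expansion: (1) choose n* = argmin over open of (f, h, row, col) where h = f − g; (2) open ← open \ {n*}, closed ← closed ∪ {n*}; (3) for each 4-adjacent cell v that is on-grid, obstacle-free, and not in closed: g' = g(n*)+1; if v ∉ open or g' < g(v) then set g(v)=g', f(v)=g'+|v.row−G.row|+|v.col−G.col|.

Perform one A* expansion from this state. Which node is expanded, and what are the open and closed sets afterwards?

step 1: expand (1,4) (f=6, h=4) → closed; open now [(0,4) g=3 f=6, (1,3) g=3 f=6, (2,3) g=2 f=6, (3,3) g=1 f=6, (3,5) g=1 f=8, (4,4) g=1 f=8]

expanded=(1,4); open=[(0,4) g=3 f=6, (1,3) g=3 f=6, (2,3) g=2 f=6, (3,3) g=1 f=6, (3,5) g=1 f=8, (4,4) g=1 f=8]; closed=[(1,4), (2,4), (3,4)]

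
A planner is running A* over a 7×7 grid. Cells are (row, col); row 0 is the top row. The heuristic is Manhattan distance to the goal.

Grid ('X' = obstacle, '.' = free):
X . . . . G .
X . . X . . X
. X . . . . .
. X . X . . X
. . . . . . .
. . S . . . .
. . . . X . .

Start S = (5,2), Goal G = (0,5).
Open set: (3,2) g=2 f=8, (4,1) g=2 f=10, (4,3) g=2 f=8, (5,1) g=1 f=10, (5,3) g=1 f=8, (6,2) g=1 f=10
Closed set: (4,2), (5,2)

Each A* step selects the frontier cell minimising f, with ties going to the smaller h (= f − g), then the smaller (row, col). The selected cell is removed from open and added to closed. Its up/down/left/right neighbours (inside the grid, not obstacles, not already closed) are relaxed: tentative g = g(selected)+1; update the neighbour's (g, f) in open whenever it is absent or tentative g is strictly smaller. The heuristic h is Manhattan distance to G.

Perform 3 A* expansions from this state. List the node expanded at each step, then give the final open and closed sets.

step 1: expand (3,2) (f=8, h=6) → closed; open now [(2,2) g=3 f=8, (4,1) g=2 f=10, (4,3) g=2 f=8, (5,1) g=1 f=10, (5,3) g=1 f=8, (6,2) g=1 f=10]
step 2: expand (2,2) (f=8, h=5) → closed; open now [(1,2) g=4 f=8, (2,3) g=4 f=8, (4,1) g=2 f=10, (4,3) g=2 f=8, (5,1) g=1 f=10, (5,3) g=1 f=8, (6,2) g=1 f=10]
step 3: expand (1,2) (f=8, h=4) → closed; open now [(0,2) g=5 f=8, (1,1) g=5 f=10, (2,3) g=4 f=8, (4,1) g=2 f=10, (4,3) g=2 f=8, (5,1) g=1 f=10, (5,3) g=1 f=8, (6,2) g=1 f=10]

order=[(3,2) → (2,2) → (1,2)]; open=[(0,2) g=5 f=8, (1,1) g=5 f=10, (2,3) g=4 f=8, (4,1) g=2 f=10, (4,3) g=2 f=8, (5,1) g=1 f=10, (5,3) g=1 f=8, (6,2) g=1 f=10]; closed=[(1,2), (2,2), (3,2), (4,2), (5,2)]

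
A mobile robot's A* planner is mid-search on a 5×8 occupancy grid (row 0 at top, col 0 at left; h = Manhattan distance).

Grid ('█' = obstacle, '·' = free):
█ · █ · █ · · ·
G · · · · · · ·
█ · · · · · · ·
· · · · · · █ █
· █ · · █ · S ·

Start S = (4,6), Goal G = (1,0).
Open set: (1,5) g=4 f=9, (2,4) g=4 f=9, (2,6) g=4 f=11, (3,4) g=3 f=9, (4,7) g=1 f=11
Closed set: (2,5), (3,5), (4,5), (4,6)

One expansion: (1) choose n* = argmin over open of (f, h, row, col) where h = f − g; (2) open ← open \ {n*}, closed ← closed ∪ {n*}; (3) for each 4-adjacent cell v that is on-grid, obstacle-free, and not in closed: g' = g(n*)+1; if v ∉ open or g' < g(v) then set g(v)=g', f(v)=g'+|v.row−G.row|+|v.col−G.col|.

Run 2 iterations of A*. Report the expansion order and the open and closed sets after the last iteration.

order=[(1,5) → (1,4)]; open=[(0,5) g=5 f=11, (1,3) g=6 f=9, (1,6) g=5 f=11, (2,4) g=4 f=9, (2,6) g=4 f=11, (3,4) g=3 f=9, (4,7) g=1 f=11]; closed=[(1,4), (1,5), (2,5), (3,5), (4,5), (4,6)]

step 1: expand (1,5) (f=9, h=5) → closed; open now [(0,5) g=5 f=11, (1,4) g=5 f=9, (1,6) g=5 f=11, (2,4) g=4 f=9, (2,6) g=4 f=11, (3,4) g=3 f=9, (4,7) g=1 f=11]
step 2: expand (1,4) (f=9, h=4) → closed; open now [(0,5) g=5 f=11, (1,3) g=6 f=9, (1,6) g=5 f=11, (2,4) g=4 f=9, (2,6) g=4 f=11, (3,4) g=3 f=9, (4,7) g=1 f=11]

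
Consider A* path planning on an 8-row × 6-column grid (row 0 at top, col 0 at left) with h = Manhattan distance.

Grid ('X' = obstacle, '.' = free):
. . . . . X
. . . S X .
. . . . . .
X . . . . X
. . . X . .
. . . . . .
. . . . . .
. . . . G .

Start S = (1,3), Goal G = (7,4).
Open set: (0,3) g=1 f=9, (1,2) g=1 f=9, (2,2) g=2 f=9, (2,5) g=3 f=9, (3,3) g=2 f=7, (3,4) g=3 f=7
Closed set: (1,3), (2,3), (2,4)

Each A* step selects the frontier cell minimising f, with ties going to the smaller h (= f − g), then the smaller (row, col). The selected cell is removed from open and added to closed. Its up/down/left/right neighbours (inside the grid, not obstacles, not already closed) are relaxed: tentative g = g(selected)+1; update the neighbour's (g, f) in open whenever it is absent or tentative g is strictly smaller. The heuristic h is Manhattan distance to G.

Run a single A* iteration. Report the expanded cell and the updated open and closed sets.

expanded=(3,4); open=[(0,3) g=1 f=9, (1,2) g=1 f=9, (2,2) g=2 f=9, (2,5) g=3 f=9, (3,3) g=2 f=7, (4,4) g=4 f=7]; closed=[(1,3), (2,3), (2,4), (3,4)]

step 1: expand (3,4) (f=7, h=4) → closed; open now [(0,3) g=1 f=9, (1,2) g=1 f=9, (2,2) g=2 f=9, (2,5) g=3 f=9, (3,3) g=2 f=7, (4,4) g=4 f=7]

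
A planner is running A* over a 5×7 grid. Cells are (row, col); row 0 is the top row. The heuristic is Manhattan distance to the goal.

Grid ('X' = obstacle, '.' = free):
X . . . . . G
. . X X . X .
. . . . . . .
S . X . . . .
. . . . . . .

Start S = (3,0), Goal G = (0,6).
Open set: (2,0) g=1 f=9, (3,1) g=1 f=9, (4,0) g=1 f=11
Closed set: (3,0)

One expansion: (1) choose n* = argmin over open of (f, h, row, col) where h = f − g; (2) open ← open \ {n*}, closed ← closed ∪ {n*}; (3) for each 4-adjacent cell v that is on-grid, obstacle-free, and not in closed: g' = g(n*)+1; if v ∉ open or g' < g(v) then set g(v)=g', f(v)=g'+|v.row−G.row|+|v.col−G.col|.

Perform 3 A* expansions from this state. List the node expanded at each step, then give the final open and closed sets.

order=[(2,0) → (1,0) → (1,1)]; open=[(0,1) g=4 f=9, (2,1) g=2 f=9, (3,1) g=1 f=9, (4,0) g=1 f=11]; closed=[(1,0), (1,1), (2,0), (3,0)]

step 1: expand (2,0) (f=9, h=8) → closed; open now [(1,0) g=2 f=9, (2,1) g=2 f=9, (3,1) g=1 f=9, (4,0) g=1 f=11]
step 2: expand (1,0) (f=9, h=7) → closed; open now [(1,1) g=3 f=9, (2,1) g=2 f=9, (3,1) g=1 f=9, (4,0) g=1 f=11]
step 3: expand (1,1) (f=9, h=6) → closed; open now [(0,1) g=4 f=9, (2,1) g=2 f=9, (3,1) g=1 f=9, (4,0) g=1 f=11]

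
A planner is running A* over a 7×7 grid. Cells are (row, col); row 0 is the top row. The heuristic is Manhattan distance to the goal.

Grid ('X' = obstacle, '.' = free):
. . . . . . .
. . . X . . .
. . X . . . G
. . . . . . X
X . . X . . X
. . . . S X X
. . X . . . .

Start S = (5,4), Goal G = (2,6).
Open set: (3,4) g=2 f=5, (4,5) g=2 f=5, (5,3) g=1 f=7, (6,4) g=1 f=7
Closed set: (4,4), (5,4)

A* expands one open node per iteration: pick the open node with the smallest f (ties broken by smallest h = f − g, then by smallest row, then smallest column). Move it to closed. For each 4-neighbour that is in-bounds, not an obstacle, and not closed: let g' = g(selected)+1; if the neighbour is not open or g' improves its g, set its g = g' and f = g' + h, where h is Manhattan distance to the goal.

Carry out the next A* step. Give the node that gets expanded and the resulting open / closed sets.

step 1: expand (3,4) (f=5, h=3) → closed; open now [(2,4) g=3 f=5, (3,3) g=3 f=7, (3,5) g=3 f=5, (4,5) g=2 f=5, (5,3) g=1 f=7, (6,4) g=1 f=7]

expanded=(3,4); open=[(2,4) g=3 f=5, (3,3) g=3 f=7, (3,5) g=3 f=5, (4,5) g=2 f=5, (5,3) g=1 f=7, (6,4) g=1 f=7]; closed=[(3,4), (4,4), (5,4)]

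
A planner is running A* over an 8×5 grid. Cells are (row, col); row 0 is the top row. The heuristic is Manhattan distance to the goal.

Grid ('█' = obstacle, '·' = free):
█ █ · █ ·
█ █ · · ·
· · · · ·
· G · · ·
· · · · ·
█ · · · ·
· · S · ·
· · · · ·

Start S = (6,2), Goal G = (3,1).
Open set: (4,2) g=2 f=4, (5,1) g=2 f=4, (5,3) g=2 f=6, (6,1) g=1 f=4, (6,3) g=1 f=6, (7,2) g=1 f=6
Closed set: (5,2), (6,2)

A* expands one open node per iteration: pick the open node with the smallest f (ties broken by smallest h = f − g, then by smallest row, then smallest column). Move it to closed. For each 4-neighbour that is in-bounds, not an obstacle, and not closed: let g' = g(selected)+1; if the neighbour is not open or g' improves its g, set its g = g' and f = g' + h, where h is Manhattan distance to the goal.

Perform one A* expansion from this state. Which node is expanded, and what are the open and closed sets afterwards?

step 1: expand (4,2) (f=4, h=2) → closed; open now [(3,2) g=3 f=4, (4,1) g=3 f=4, (4,3) g=3 f=6, (5,1) g=2 f=4, (5,3) g=2 f=6, (6,1) g=1 f=4, (6,3) g=1 f=6, (7,2) g=1 f=6]

expanded=(4,2); open=[(3,2) g=3 f=4, (4,1) g=3 f=4, (4,3) g=3 f=6, (5,1) g=2 f=4, (5,3) g=2 f=6, (6,1) g=1 f=4, (6,3) g=1 f=6, (7,2) g=1 f=6]; closed=[(4,2), (5,2), (6,2)]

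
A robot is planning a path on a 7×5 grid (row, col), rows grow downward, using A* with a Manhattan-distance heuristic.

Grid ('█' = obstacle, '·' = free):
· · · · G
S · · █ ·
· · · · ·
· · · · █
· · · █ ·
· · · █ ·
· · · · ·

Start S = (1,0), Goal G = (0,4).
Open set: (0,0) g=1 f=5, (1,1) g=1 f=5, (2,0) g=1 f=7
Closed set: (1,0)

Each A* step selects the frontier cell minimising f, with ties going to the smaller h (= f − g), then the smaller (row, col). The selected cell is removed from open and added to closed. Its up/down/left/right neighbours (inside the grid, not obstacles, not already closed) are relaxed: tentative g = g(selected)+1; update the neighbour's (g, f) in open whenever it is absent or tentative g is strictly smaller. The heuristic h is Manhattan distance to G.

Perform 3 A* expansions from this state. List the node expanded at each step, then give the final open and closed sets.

order=[(0,0) → (0,1) → (0,2)]; open=[(0,3) g=4 f=5, (1,1) g=1 f=5, (1,2) g=4 f=7, (2,0) g=1 f=7]; closed=[(0,0), (0,1), (0,2), (1,0)]

step 1: expand (0,0) (f=5, h=4) → closed; open now [(0,1) g=2 f=5, (1,1) g=1 f=5, (2,0) g=1 f=7]
step 2: expand (0,1) (f=5, h=3) → closed; open now [(0,2) g=3 f=5, (1,1) g=1 f=5, (2,0) g=1 f=7]
step 3: expand (0,2) (f=5, h=2) → closed; open now [(0,3) g=4 f=5, (1,1) g=1 f=5, (1,2) g=4 f=7, (2,0) g=1 f=7]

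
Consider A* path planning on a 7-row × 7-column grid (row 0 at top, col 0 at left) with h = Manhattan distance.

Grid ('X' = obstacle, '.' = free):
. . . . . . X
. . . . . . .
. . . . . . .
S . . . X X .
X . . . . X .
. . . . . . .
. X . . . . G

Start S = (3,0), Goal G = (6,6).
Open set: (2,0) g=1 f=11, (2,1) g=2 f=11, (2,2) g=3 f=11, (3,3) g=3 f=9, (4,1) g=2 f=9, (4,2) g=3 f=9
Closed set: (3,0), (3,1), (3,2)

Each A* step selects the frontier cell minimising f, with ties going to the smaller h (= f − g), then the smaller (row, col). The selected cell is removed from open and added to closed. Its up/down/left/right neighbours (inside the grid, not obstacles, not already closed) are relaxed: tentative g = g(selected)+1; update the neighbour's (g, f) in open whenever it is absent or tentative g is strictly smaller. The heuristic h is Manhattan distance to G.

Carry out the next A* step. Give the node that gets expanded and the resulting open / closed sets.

expanded=(3,3); open=[(2,0) g=1 f=11, (2,1) g=2 f=11, (2,2) g=3 f=11, (2,3) g=4 f=11, (4,1) g=2 f=9, (4,2) g=3 f=9, (4,3) g=4 f=9]; closed=[(3,0), (3,1), (3,2), (3,3)]

step 1: expand (3,3) (f=9, h=6) → closed; open now [(2,0) g=1 f=11, (2,1) g=2 f=11, (2,2) g=3 f=11, (2,3) g=4 f=11, (4,1) g=2 f=9, (4,2) g=3 f=9, (4,3) g=4 f=9]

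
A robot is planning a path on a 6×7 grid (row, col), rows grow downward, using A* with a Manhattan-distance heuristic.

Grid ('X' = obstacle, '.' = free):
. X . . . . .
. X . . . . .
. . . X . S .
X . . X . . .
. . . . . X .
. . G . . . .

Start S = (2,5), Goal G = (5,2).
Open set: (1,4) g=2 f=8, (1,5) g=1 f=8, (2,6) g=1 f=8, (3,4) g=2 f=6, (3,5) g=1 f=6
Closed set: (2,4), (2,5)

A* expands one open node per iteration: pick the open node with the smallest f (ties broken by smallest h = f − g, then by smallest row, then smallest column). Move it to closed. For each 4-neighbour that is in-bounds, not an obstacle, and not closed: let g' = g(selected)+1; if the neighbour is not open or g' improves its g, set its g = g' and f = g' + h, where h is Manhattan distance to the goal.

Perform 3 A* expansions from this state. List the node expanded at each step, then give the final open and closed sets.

order=[(3,4) → (4,4) → (4,3)]; open=[(1,4) g=2 f=8, (1,5) g=1 f=8, (2,6) g=1 f=8, (3,5) g=1 f=6, (4,2) g=5 f=6, (5,3) g=5 f=6, (5,4) g=4 f=6]; closed=[(2,4), (2,5), (3,4), (4,3), (4,4)]

step 1: expand (3,4) (f=6, h=4) → closed; open now [(1,4) g=2 f=8, (1,5) g=1 f=8, (2,6) g=1 f=8, (3,5) g=1 f=6, (4,4) g=3 f=6]
step 2: expand (4,4) (f=6, h=3) → closed; open now [(1,4) g=2 f=8, (1,5) g=1 f=8, (2,6) g=1 f=8, (3,5) g=1 f=6, (4,3) g=4 f=6, (5,4) g=4 f=6]
step 3: expand (4,3) (f=6, h=2) → closed; open now [(1,4) g=2 f=8, (1,5) g=1 f=8, (2,6) g=1 f=8, (3,5) g=1 f=6, (4,2) g=5 f=6, (5,3) g=5 f=6, (5,4) g=4 f=6]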